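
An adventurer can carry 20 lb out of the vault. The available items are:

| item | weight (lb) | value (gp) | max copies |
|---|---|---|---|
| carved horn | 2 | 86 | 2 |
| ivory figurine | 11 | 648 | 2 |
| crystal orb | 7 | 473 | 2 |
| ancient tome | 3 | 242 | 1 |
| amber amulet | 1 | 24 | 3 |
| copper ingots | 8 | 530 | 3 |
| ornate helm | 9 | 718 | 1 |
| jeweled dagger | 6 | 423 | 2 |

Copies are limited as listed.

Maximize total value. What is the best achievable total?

1490

A density-first pass picks carved horn + ancient tome + ornate helm + jeweled dagger — 1469 at 20 lb.
Dropping carved horn and jeweled dagger frees 8 lb; slotting in copper ingots (8 lb) lifts the total to 1490 at 20 lb.
That's the maximum — no swap from here does better than 1490.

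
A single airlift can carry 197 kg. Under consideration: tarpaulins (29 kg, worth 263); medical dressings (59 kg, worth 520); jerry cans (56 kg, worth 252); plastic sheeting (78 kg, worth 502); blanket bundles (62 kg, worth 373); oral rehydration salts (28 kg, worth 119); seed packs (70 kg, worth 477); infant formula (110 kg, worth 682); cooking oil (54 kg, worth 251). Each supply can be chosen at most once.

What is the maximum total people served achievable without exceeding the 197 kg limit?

1404

The ratio heuristic lands on tarpaulins + medical dressings + oral rehydration salts + seed packs (1379) but leaves 11 kg idle.
The 70 kg tied up in seed packs is better spent on plastic sheeting — total rises to 1404 (194 kg).
Runner-up tarpaulins + medical dressings + oral rehydration salts + seed packs tops out at 1379.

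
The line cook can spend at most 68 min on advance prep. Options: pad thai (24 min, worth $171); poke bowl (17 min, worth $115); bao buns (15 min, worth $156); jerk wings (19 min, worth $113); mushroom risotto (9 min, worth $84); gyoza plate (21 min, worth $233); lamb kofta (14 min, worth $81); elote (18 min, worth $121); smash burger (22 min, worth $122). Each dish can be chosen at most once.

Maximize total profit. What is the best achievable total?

595

Filling by ratio: poke bowl + bao buns + mushroom risotto + gyoza plate for 588, with 6 min left unused.
Dropping poke bowl frees 17 min; slotting in smash burger (22 min) lifts the total to 595 at 67 min.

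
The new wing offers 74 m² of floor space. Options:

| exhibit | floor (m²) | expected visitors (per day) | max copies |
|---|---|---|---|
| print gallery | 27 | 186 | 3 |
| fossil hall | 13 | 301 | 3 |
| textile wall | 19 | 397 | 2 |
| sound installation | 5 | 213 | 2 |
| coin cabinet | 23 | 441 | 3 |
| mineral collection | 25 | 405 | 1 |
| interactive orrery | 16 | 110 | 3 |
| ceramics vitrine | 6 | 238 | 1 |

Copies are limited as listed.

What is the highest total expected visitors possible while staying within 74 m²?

1964

Density check — sound installation 42.60, ceramics vitrine 39.67, fossil hall 23.15 are the best per m².
Best packing: 3×fossil hall + textile wall + 2×sound installation + ceramics vitrine — 74 m², 1964 total.
That's the maximum — no swap from here does better than 1964.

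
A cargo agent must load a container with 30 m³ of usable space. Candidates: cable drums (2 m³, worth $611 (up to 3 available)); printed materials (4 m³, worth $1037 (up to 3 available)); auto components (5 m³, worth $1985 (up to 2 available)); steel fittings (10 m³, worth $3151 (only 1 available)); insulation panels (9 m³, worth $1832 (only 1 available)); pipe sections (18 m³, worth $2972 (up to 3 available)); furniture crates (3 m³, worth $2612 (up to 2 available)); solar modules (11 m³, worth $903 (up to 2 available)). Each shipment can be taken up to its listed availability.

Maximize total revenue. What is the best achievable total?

13567

2×cable drums + 2×auto components + steel fittings + 2×furniture crates uses 30 of the 30 m³ and totals 13567.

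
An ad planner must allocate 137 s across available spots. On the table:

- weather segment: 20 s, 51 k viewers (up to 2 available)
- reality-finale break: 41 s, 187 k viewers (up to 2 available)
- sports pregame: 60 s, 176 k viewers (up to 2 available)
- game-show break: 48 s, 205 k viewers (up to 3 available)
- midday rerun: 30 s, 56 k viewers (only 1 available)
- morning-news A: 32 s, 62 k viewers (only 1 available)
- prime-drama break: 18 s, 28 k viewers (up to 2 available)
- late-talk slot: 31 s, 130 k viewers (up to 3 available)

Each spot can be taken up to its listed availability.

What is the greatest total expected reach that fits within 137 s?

Greedy by ratio would take 2×reality-finale break + game-show break: 130 s used, total 579.
Replace reality-finale break with game-show break: the trade gains 18 net, giving 597 at 137 s.
No other feasible combination exceeds 597.

597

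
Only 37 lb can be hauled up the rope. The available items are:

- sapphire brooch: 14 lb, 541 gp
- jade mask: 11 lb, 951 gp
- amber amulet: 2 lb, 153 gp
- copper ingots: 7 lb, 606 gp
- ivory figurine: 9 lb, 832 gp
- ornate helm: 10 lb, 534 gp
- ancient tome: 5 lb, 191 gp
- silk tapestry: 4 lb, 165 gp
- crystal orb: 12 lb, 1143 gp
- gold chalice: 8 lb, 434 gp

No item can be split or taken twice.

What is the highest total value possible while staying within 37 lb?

3117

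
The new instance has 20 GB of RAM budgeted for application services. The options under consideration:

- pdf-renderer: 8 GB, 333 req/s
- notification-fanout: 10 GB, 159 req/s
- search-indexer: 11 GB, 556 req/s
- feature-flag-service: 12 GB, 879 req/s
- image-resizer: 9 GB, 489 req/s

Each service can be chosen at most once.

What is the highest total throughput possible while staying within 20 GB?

1212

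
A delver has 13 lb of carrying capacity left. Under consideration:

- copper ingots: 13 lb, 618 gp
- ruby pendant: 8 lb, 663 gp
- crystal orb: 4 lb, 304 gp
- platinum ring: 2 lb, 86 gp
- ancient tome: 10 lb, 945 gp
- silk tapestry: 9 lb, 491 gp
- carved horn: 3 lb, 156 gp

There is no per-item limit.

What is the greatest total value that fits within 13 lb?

Density check — ancient tome 94.50, ruby pendant 82.88, crystal orb 76.00, silk tapestry 54.56 are the best per lb.
Best packing: ancient tome + carved horn — 13 lb, 1101 total.

1101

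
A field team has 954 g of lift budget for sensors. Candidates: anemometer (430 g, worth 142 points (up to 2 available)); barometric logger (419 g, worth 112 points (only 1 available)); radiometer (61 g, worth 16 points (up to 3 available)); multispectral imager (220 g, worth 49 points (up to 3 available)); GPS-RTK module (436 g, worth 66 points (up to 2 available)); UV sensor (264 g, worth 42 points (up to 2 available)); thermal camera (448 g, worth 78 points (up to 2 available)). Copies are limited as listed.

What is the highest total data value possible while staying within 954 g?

Taking 2×anemometer + radiometer: 921 g used, 300 in data value.
The spare 33 g is too small for any remaining sensor, and no exchange beats 300.

300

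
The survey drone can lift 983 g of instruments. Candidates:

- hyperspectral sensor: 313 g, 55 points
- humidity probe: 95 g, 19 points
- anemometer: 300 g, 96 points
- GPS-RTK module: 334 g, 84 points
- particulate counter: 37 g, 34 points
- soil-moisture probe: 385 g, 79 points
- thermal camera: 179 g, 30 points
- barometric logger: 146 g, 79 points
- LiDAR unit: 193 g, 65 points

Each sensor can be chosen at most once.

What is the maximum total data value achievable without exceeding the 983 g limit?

324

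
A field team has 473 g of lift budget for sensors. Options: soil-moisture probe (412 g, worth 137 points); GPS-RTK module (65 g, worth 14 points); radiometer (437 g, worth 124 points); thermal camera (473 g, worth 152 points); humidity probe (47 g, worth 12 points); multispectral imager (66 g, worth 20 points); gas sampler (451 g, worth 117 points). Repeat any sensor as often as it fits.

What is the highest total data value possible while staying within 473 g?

By data value per g: soil-moisture probe 0.33, thermal camera 0.32, multispectral imager 0.30 lead.
Greedy by ratio would take soil-moisture probe + humidity probe: 459 g used, total 149.
The 459 g tied up in soil-moisture probe and humidity probe is better spent on thermal camera — total rises to 152 (473 g).

152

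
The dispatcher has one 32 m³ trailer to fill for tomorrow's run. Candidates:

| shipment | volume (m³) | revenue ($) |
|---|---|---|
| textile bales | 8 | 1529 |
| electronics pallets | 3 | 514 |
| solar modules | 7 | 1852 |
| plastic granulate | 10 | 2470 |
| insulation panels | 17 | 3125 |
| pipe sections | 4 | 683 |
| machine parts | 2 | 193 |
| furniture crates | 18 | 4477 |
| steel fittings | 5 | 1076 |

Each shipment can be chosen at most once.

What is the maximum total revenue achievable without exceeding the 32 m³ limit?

A density-first pass picks solar modules + machine parts + furniture crates + steel fittings — 7598 at 32 m³.
A better packing is plastic granulate + pipe sections + furniture crates: 32 m³, total 7630.
Next best is solar modules + machine parts + furniture crates + steel fittings at 7598 (32 m³) — short by 32.

7630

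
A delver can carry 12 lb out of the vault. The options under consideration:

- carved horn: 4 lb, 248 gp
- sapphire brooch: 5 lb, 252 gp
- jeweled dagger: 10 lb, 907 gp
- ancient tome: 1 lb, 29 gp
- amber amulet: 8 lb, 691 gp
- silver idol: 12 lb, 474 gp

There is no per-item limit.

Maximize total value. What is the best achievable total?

965

By value per lb: jeweled dagger 90.70, amber amulet 86.38, carved horn 62.00 lead.
The ratio ordering already packs tightly: jeweled dagger + 2×ancient tome, 12 lb, 965.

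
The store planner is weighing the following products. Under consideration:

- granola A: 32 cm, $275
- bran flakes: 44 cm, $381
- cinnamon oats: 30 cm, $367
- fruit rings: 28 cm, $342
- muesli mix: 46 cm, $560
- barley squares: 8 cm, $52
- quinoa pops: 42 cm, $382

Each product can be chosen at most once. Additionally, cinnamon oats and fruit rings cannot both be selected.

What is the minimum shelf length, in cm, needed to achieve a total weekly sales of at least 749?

Minimise cm subject to total weekly sales ≥ 749.
cinnamon oats + quinoa pops reaches 749 using 72 cm.
Any bundle with less than 72 cm falls short of 749.

72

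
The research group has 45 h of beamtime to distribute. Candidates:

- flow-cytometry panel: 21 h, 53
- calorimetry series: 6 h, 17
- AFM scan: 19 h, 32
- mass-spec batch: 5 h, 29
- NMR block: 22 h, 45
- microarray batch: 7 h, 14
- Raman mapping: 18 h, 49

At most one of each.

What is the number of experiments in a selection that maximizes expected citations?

3

The maximum expected citations within 45 h is 131.
One optimal bundle: flow-cytometry panel + mass-spec batch + Raman mapping (44 h).
All optima have 3 experiments.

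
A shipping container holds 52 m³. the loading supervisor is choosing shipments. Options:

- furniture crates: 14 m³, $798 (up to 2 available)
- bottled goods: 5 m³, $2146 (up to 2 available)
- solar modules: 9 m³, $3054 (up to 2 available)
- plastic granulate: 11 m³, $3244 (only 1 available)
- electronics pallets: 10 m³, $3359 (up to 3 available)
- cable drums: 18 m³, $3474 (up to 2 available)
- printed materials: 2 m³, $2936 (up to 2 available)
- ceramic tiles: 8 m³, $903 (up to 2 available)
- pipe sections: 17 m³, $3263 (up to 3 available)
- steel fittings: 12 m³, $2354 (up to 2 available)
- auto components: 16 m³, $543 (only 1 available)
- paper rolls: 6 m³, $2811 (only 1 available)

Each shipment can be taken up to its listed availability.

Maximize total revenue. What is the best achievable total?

Filling by ratio: 2×bottled goods + 2×solar modules + electronics pallets + 2×printed materials + paper rolls for 22442, with 4 m³ left unused.
Replace 2×solar modules with 2×electronics pallets: the trade gains 610 net, giving 23052 at 50 m³.
That's the maximum — no swap from here does better than 23052.

23052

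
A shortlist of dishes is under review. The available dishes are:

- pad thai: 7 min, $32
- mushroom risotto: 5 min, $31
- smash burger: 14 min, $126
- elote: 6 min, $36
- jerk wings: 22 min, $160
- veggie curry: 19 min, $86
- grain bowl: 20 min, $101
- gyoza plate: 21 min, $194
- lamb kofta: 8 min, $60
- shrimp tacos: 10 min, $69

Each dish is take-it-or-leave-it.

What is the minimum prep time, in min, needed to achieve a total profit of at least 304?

35

Need the lightest bundle worth ≥ 304.
smash burger + gyoza plate reaches 320 using 35 min.
No combination under 35 min hits 304.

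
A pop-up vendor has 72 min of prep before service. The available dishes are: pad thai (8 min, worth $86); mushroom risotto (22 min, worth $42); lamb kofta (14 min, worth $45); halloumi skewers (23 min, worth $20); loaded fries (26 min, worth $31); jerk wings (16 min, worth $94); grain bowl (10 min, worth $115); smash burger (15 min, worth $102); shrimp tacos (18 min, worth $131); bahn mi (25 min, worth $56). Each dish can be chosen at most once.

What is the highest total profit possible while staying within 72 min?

528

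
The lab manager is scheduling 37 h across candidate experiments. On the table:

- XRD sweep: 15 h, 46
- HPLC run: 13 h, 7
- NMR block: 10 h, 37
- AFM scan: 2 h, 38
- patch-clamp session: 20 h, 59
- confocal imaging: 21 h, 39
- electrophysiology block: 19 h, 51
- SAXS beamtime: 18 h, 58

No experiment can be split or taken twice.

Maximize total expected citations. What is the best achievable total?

Greedy by ratio would take NMR block + AFM scan + SAXS beamtime: 30 h used, total 133.
The 28 h tied up in NMR block and SAXS beamtime is better spent on XRD sweep + patch-clamp session — total rises to 143 (37 h).
Every other selection either busts 37 h or fails to beat 143.

143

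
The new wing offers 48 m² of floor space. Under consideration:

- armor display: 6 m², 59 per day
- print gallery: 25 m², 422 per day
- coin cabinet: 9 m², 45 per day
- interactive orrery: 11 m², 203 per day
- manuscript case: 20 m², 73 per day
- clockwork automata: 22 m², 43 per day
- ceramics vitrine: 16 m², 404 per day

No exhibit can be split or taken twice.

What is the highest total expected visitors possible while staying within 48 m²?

885

Taking the top-ratio exhibits first gives armor display + coin cabinet + interactive orrery + ceramics vitrine for 711 (42 m²).
The 20 m² tied up in coin cabinet and interactive orrery is better spent on print gallery — total rises to 885 (47 m²).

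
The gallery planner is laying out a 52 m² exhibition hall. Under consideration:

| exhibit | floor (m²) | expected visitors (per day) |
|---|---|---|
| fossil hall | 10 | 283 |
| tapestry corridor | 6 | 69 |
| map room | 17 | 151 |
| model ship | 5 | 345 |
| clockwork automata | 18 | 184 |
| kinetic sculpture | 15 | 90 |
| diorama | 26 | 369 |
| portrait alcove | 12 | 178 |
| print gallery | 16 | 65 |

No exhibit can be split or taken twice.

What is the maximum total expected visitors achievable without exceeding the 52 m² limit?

Greedy by ratio would take fossil hall + tapestry corridor + model ship + clockwork automata + portrait alcove: 51 m² used, total 1059.
The 30 m² tied up in clockwork automata and portrait alcove is better spent on diorama — total rises to 1066 (47 m²).
The closest alternative, fossil hall + tapestry corridor + model ship + clockwork automata + portrait alcove, reaches only 1059.

1066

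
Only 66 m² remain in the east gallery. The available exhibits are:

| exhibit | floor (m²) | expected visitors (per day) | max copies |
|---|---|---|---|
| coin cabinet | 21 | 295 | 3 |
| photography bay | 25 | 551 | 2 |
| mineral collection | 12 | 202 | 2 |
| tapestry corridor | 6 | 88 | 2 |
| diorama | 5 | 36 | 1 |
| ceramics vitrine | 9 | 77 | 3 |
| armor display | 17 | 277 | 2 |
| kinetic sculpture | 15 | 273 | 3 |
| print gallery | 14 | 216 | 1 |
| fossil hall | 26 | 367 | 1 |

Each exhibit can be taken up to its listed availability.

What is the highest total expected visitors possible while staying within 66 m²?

1375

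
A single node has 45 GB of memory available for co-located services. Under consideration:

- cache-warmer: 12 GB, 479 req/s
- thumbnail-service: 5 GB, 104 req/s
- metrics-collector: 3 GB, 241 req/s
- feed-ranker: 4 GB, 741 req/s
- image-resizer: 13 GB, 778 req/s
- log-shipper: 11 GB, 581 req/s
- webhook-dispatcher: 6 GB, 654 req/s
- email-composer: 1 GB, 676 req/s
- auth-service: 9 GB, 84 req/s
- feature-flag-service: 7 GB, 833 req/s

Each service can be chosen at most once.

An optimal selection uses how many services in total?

7

Best achievable throughput is 4504.
One optimal bundle: metrics-collector + feed-ranker + image-resizer + log-shipper + webhook-dispatcher + email-composer + feature-flag-service (45 GB).
All optima have 7 services.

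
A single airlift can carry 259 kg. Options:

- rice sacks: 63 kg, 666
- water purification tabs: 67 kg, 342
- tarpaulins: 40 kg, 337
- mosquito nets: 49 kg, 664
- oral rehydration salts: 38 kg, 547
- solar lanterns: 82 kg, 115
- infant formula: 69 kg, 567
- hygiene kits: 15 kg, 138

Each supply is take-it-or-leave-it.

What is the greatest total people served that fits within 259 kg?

Ranking by ratio (people served/kg): oral rehydration salts 14.39, mosquito nets 13.55, rice sacks 10.57.
Filling by ratio: rice sacks + tarpaulins + mosquito nets + oral rehydration salts + hygiene kits for 2352, with 54 kg left unused.
Replace hygiene kits with infant formula: the trade gains 429 net, giving 2781 at 259 kg.

2781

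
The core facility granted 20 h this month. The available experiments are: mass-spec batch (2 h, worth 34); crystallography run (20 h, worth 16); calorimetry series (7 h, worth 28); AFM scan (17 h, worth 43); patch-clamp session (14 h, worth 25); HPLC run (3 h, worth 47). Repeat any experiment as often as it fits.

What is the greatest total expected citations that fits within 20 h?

10×mass-spec batch uses 20 of the 20 h and totals 340.

340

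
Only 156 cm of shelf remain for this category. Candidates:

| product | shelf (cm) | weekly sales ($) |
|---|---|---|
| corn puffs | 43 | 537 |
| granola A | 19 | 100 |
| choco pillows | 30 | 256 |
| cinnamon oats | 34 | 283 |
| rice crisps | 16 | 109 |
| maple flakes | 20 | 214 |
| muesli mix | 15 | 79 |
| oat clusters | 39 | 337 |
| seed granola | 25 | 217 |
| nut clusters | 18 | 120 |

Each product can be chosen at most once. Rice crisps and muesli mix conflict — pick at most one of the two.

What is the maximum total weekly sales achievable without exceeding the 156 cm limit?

1507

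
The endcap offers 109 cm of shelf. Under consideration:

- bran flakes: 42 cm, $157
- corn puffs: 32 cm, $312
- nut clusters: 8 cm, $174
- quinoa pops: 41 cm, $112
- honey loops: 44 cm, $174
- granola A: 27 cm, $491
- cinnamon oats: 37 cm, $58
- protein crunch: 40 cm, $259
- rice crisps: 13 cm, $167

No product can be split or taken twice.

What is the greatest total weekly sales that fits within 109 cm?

By weekly sales per cm: nut clusters 21.75, granola A 18.19, rice crisps 12.85, corn puffs 9.75 lead.
Greedy by ratio would take corn puffs + nut clusters + granola A + rice crisps: 80 cm used, total 1144.
Replace rice crisps with protein crunch: the trade gains 92 net, giving 1236 at 107 cm.
Runner-up corn puffs + nut clusters + granola A + rice crisps tops out at 1144.

1236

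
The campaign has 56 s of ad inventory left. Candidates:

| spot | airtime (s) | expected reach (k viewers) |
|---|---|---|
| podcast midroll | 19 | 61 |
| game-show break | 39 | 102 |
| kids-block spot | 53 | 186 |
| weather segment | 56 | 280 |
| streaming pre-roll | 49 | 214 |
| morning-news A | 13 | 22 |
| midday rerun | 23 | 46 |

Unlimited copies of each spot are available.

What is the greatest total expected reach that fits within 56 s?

280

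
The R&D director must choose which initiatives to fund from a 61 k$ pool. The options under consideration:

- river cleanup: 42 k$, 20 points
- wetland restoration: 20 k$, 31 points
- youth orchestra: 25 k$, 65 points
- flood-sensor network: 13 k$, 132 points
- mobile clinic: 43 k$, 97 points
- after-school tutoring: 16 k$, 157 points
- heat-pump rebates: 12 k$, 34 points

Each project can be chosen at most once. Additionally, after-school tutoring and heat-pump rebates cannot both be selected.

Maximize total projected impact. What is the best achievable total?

Best packing: youth orchestra + flood-sensor network + after-school tutoring — 54 k$, 354 total.
That's the maximum — no feasible swap from here does better than 354.

354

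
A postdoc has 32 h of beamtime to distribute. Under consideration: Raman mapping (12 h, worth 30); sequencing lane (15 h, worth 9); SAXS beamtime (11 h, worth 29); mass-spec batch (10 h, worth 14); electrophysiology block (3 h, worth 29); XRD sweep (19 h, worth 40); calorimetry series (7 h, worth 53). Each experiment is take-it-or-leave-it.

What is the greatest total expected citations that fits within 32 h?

Filling by ratio: SAXS beamtime + mass-spec batch + electrophysiology block + calorimetry series for 125, with 1 h left unused.
The 11 h tied up in SAXS beamtime is better spent on Raman mapping — total rises to 126 (32 h).

126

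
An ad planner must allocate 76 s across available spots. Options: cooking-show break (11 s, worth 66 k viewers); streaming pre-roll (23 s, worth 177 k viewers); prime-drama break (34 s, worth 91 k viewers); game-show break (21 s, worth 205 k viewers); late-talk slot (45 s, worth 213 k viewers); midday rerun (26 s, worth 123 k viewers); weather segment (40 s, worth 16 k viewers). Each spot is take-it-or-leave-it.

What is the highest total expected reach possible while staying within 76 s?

505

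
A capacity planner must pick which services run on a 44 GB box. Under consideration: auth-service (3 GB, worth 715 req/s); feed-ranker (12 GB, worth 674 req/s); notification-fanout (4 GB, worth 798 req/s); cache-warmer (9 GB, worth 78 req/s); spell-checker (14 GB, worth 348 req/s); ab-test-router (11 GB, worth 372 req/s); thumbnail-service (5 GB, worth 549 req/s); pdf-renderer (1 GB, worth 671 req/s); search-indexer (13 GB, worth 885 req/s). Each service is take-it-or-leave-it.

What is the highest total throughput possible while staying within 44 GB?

Best packing: auth-service + feed-ranker + notification-fanout + thumbnail-service + pdf-renderer + search-indexer — 38 GB, 4292 total.
Runner-up auth-service + feed-ranker + notification-fanout + ab-test-router + pdf-renderer + search-indexer tops out at 4115.

4292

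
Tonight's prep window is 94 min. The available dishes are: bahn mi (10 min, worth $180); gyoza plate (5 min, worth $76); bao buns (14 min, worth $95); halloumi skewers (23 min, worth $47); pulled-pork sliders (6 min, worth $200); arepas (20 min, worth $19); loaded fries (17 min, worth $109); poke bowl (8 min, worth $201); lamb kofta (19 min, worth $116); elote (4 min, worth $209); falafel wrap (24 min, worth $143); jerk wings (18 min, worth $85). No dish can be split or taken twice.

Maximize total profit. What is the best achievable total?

A density-first pass picks bahn mi + gyoza plate + bao buns + pulled-pork sliders + loaded fries + poke bowl + lamb kofta + elote — 1186 at 83 min.
The 14 min tied up in bao buns is better spent on falafel wrap — total rises to 1234 (93 min).
Next best is bahn mi + gyoza plate + bao buns + pulled-pork sliders + poke bowl + lamb kofta + elote + falafel wrap at 1220 (90 min) — short by 14.

1234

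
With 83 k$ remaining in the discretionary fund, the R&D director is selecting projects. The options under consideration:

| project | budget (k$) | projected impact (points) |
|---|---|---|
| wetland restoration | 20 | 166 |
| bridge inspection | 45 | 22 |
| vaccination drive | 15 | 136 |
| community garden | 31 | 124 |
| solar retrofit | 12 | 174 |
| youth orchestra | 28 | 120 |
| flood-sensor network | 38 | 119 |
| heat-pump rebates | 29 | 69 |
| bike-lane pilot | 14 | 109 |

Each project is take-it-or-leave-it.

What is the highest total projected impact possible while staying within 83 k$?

Ranking by ratio (projected impact/k$): solar retrofit 14.50, vaccination drive 9.07, wetland restoration 8.30.
Taking the top-ratio projects first gives wetland restoration + vaccination drive + solar retrofit + bike-lane pilot for 585 (61 k$).
Dropping bike-lane pilot frees 14 k$; slotting in community garden (31 k$) lifts the total to 600 at 78 k$.
That's the maximum — no swap from here does better than 600.

600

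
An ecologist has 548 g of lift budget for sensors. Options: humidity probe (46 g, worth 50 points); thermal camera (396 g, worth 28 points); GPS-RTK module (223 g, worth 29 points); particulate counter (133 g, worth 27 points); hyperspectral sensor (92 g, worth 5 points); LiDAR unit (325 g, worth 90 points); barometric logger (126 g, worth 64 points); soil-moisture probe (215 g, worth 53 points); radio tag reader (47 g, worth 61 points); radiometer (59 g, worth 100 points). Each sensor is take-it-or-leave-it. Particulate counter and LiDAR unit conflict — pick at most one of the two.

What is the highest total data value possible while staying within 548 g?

By data value per g: radiometer 1.69, radio tag reader 1.30, humidity probe 1.09 lead.
Best packing: humidity probe + barometric logger + soil-moisture probe + radio tag reader + radiometer — 493 g, 328 total.
An exhaustive check of the 1024 subsets confirms 328.

328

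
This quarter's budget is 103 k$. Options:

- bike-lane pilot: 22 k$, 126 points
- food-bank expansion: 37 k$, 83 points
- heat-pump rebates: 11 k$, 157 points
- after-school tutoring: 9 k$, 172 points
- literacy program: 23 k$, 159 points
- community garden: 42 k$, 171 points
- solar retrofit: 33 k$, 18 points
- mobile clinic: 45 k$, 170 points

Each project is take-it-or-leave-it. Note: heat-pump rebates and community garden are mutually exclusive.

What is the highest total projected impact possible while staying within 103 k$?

Density check — after-school tutoring 19.11, heat-pump rebates 14.27, literacy program 6.91, bike-lane pilot 5.73 are the best per k$.
Best packing: bike-lane pilot + food-bank expansion + heat-pump rebates + after-school tutoring + literacy program — 102 k$, 697 total.
That's the maximum — no feasible swap from here does better than 697.

697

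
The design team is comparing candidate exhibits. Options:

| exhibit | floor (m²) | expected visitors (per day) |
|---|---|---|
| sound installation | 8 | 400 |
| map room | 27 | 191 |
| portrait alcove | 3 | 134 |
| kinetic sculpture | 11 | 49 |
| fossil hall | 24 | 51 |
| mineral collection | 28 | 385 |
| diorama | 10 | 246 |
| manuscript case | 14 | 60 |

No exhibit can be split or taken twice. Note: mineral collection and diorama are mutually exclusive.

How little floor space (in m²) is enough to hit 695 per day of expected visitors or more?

21

Look for the lowest-floor combination reaching 695.
sound installation + portrait alcove + diorama: 780 expected visitors at 21 m².
No combination under 21 m² hits 695.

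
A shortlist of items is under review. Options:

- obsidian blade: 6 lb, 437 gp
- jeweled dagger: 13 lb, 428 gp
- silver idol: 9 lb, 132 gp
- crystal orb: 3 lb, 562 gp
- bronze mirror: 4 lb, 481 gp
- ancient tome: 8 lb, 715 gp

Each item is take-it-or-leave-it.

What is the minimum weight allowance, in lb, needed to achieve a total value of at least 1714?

15

Look for the lowest-weight combination reaching 1714.
crystal orb + bronze mirror + ancient tome reaches 1758 using 15 lb.
Below 15 lb the best achievable stays under 1714.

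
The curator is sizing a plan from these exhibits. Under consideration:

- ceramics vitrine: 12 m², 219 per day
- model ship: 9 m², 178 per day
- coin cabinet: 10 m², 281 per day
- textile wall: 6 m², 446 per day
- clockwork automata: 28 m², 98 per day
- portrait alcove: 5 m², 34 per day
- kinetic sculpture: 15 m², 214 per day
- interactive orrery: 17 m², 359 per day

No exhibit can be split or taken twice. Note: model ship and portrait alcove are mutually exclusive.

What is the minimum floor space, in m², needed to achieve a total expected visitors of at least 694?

Need the lightest bundle worth ≥ 694.
Taking coin cabinet + textile wall gives 727 (≥ 694) for 16 m².
No combination under 16 m² hits 694.

16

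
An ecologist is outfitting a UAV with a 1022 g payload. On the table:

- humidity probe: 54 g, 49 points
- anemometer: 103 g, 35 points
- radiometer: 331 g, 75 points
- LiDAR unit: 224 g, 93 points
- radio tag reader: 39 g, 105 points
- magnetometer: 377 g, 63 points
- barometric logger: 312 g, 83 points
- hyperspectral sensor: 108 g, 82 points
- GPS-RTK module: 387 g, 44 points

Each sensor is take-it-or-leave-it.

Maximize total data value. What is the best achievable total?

Density check — radio tag reader 2.69, humidity probe 0.91, hyperspectral sensor 0.76, LiDAR unit 0.42 are the best per g.
Humidity probe + anemometer + LiDAR unit + radio tag reader + barometric logger + hyperspectral sensor uses 840 of the 1022 g and totals 447.
Every other selection either busts 1022 g or fails to beat 447.

447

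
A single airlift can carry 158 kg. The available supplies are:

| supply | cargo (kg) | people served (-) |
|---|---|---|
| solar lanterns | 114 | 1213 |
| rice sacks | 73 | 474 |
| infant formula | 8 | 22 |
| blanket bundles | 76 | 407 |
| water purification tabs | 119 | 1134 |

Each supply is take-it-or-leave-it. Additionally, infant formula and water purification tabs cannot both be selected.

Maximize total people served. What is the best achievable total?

By people served per kg: solar lanterns 10.64, water purification tabs 9.53, rice sacks 6.49, blanket bundles 5.36 lead.
Taking solar lanterns + infant formula: 122 kg used, 1235 in people served.
No other feasible combination exceeds 1235.

1235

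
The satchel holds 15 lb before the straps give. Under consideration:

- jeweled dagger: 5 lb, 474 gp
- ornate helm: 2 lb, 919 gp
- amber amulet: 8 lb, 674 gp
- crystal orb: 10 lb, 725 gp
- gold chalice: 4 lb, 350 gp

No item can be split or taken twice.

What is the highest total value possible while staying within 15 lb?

By value per lb: ornate helm 459.50, jeweled dagger 94.80, gold chalice 87.50, amber amulet 84.25 lead.
Filling by ratio: jeweled dagger + ornate helm + gold chalice for 1743, with 4 lb left unused.
Replace gold chalice with amber amulet: the trade gains 324 net, giving 2067 at 15 lb.
That's the maximum — no swap from here does better than 2067.

2067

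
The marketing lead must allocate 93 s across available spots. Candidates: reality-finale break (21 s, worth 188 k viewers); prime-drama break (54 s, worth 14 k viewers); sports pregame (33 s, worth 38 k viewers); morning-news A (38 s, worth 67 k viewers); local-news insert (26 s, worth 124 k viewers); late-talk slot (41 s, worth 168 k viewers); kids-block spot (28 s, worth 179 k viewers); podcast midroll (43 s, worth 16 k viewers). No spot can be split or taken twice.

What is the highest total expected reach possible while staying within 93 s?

535

Taking the top-ratio spots first gives reality-finale break + local-news insert + kids-block spot for 491 (75 s).
Replace local-news insert with late-talk slot: the trade gains 44 net, giving 535 at 90 s.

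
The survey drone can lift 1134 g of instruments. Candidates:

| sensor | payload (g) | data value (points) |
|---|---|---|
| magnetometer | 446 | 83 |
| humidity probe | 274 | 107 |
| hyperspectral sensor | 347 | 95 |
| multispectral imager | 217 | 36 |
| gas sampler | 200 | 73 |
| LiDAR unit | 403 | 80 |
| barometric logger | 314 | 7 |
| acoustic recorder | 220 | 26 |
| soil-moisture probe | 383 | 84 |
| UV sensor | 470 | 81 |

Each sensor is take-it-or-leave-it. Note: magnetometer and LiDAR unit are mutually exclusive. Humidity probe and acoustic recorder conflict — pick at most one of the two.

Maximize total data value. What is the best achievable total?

By data value per g: humidity probe 0.39, gas sampler 0.36, hyperspectral sensor 0.27 lead.
Taking humidity probe + hyperspectral sensor + multispectral imager + gas sampler: 1038 g used, 311 in data value.

311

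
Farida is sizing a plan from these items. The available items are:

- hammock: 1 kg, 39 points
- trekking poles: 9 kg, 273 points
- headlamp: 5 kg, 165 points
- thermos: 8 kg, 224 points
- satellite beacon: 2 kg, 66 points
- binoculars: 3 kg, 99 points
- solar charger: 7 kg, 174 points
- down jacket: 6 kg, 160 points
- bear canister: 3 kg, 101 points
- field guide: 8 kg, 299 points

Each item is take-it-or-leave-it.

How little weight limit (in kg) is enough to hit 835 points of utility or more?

25

Look for the lowest-weight combination reaching 835.
hammock + trekking poles + headlamp + satellite beacon + field guide: 842 utility at 25 kg.
Below 25 kg the best achievable stays under 835.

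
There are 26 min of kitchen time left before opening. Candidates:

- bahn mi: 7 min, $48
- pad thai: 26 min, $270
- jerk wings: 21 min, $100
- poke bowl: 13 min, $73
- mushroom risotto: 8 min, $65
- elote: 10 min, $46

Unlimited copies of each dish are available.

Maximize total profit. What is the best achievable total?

270

Best packing: pad thai — 26 min, 270 total.
Nothing else within 26 min beats 270.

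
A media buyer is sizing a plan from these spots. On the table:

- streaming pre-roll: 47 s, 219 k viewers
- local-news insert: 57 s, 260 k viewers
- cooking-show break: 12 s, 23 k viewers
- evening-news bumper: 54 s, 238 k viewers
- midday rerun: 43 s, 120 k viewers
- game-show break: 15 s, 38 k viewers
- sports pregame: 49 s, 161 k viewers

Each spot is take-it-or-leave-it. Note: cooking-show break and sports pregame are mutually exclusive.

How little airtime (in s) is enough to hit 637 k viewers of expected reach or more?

Look for the lowest-airtime combination reaching 637.
streaming pre-roll + local-news insert + sports pregame reaches 640 using 153 s.
Below 153 s the best achievable stays under 637.

153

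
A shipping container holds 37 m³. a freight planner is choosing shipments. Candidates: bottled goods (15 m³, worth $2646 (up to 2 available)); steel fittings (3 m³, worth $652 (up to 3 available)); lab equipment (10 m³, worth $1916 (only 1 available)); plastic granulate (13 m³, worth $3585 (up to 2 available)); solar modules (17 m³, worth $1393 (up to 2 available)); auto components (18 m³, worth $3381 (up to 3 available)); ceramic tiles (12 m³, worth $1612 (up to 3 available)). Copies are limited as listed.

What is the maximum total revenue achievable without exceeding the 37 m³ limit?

The ratio ordering already packs tightly: 3×steel fittings + 2×plastic granulate, 35 m³, 9126.
Nothing else within 37 m³ beats 9126.

9126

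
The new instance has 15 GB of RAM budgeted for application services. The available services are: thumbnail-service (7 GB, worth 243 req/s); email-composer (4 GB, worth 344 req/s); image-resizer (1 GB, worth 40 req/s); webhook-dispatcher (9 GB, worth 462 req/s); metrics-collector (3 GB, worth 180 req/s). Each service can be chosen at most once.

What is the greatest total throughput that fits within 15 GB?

Taking the top-ratio services first gives thumbnail-service + email-composer + image-resizer + metrics-collector for 807 (15 GB).
The 10 GB tied up in thumbnail-service and metrics-collector is better spent on webhook-dispatcher — total rises to 846 (14 GB).
Runner-up thumbnail-service + email-composer + image-resizer + metrics-collector tops out at 807.

846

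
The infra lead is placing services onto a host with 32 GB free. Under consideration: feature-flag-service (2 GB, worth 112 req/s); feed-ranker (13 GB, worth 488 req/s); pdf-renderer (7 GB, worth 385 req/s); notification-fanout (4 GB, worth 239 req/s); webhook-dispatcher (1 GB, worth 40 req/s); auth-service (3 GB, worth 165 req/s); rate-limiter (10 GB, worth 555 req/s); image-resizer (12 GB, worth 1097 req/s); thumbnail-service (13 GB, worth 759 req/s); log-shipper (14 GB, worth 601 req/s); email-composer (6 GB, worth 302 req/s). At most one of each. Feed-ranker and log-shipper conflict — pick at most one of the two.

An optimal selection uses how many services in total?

4

Optimal total is 2260.
One optimal bundle: notification-fanout + auth-service + image-resizer + thumbnail-service (32 GB).
Any selection reaching 2260 contains exactly 4 services.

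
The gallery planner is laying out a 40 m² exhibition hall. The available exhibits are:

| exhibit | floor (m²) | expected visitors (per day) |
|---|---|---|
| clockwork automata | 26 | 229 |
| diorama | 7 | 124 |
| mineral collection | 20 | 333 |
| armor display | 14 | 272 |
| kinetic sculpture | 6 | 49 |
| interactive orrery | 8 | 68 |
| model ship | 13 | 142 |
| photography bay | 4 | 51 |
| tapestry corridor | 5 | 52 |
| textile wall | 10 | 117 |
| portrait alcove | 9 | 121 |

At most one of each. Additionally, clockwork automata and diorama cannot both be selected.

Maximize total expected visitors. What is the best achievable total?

By expected visitors per m²: armor display 19.43, diorama 17.71, mineral collection 16.65, portrait alcove 13.44 lead.
Greedy by ratio would take diorama + armor display + photography bay + tapestry corridor + portrait alcove: 39 m² used, total 620.
Replace diorama and photography bay and portrait alcove with mineral collection: the trade gains 37 net, giving 657 at 39 m².
The spare 1 m² is too small for any remaining exhibit, and no feasible exchange beats 657.

657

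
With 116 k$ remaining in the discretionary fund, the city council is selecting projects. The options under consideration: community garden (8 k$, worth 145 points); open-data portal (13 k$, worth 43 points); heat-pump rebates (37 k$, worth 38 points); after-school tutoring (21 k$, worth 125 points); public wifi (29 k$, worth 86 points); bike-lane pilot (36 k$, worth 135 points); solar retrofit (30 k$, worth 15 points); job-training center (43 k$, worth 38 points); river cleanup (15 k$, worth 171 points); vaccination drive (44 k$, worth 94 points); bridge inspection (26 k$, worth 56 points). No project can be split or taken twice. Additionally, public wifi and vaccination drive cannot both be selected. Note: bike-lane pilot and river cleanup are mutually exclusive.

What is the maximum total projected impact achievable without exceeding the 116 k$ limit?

Community garden + open-data portal + after-school tutoring + public wifi + river cleanup + bridge inspection uses 112 of the 116 k$ and totals 626.
An exhaustive check of the 2048 subsets confirms 626.

626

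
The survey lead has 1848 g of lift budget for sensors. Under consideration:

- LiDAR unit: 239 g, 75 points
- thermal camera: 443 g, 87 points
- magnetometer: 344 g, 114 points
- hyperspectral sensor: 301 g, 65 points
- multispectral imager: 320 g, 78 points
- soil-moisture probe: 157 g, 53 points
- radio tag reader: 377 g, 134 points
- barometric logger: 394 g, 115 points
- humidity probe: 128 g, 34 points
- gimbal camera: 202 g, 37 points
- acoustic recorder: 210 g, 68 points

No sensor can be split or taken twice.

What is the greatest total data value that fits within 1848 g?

569

By data value per g: radio tag reader 0.36, soil-moisture probe 0.34, magnetometer 0.33 lead.
Taking the top-ratio sensors first gives LiDAR unit + magnetometer + soil-moisture probe + radio tag reader + barometric logger + acoustic recorder for 559 (1721 g).
Replace acoustic recorder with multispectral imager: the trade gains 10 net, giving 569 at 1831 g.
Runner-up LiDAR unit + magnetometer + soil-moisture probe + radio tag reader + barometric logger + humidity probe + gimbal camera tops out at 562.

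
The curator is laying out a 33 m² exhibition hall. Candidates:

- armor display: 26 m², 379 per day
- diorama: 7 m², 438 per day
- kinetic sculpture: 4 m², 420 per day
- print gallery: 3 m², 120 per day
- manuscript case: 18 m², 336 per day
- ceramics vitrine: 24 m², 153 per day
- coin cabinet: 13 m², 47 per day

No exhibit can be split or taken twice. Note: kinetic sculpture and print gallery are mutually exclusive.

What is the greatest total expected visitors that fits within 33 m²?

Best packing: diorama + kinetic sculpture + manuscript case — 29 m², 1194 total.

1194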